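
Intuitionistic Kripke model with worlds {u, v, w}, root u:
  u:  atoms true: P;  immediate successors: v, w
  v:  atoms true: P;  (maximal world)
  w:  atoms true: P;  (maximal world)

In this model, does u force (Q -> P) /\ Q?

No

u ||-/- (Q -> P) /\ Q since u fails Q.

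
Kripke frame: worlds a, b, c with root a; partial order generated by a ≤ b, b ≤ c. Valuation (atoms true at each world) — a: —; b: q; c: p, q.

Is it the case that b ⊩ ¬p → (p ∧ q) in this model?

Yes

b ⊩ ¬p → (p ∧ q) vacuously: no world accessible from b forces the antecedent ¬p.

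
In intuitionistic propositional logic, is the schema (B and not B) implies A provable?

Yes

This is an instance of ex falso quodlibet, which is intuitionistically derivable.
No world can force both B and not B, so the antecedent B and not B is never forced and the implication holds vacuously at every world.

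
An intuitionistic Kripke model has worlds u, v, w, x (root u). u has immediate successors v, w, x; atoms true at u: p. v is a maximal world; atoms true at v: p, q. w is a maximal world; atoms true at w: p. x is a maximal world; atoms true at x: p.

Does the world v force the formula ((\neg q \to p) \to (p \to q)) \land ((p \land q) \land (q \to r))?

v \nVdash ((\neg q \to p) \to (p \to q)) \land ((p \land q) \land (q \to r)) since v fails (p \land q) \land (q \to r).

No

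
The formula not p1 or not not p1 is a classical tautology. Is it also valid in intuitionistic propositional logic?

This is the weak law of excluded middle, which is not intuitionistically valid.
A Kripke countermodel: worlds u0, u1, u2; order generated by u0 <= u1, u0 <= u2; atoms true at each world — u0:{}; u1:{p1}; u2:{}.
u0 does not force not p1 or not not p1: neither disjunct is forced at u0.
u0 does not force not p1 since u1 is accessible from u0 and u1 forces p1.
So the root u0 does not force the formula.

No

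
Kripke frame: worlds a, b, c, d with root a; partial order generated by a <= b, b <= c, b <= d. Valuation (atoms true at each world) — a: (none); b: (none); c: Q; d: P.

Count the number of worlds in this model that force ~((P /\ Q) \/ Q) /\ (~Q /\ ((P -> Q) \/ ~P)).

a: does not force it — a ||-/- ~((P /\ Q) \/ Q) /\ (~Q /\ ((P -> Q) \/ ~P)) since a fails ~((P /\ Q) \/ Q).
b: does not force it — b ||-/- ~((P /\ Q) \/ Q) /\ (~Q /\ ((P -> Q) \/ ~P)) since b fails ~((P /\ Q) \/ Q).
c: does not force it.
d: does not force it.
Worlds forcing the formula: { }.

0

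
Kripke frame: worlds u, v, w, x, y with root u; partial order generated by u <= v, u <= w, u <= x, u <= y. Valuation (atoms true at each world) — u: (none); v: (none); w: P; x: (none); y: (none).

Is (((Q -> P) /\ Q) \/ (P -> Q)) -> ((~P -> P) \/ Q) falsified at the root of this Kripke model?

Yes

u ||-/- (((Q -> P) /\ Q) \/ (P -> Q)) -> ((~P -> P) \/ Q): at the accessible world v, v ||- ((Q -> P) /\ Q) \/ (P -> Q) but v ||-/- (~P -> P) \/ Q.
v ||-/- (~P -> P) \/ Q: neither disjunct is forced at v.
v ||-/- ~P -> P: already at v itself, v ||- ~P but v ||-/- P.
v lacks atom P, so v ||-/- P.
So the root u does not force (((Q -> P) /\ Q) \/ (P -> Q)) -> ((~P -> P) \/ Q); the model is a countermodel.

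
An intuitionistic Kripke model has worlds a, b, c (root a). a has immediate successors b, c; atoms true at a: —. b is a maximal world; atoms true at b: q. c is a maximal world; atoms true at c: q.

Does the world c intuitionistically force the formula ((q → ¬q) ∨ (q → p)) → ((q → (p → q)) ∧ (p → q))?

Yes

c ⊩ ((q → ¬q) ∨ (q → p)) → ((q → (p → q)) ∧ (p → q)) vacuously: no world accessible from c forces the antecedent (q → ¬q) ∨ (q → p).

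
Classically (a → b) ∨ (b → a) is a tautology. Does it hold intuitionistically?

This is the Gödel–Dummett linearity axiom, which is not intuitionistically valid.
A Kripke countermodel: worlds u, v, w; order generated by u ≤ v, u ≤ w; atoms true at each world — u:{}; v:{a}; w:{b}.
u ⊮ (a → b) ∨ (b → a): neither disjunct is forced at u.
u ⊮ a → b: at the accessible world v, v ⊩ a but v ⊮ b.
v lacks atom b, so v ⊮ b.
So the root u does not force the formula.

No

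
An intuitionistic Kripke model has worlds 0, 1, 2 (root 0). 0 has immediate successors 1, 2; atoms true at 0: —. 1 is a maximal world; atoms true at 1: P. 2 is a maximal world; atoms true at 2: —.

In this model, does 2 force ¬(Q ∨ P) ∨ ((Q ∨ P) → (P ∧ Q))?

2 ⊩ ¬(Q ∨ P) ∨ ((Q ∨ P) → (P ∧ Q)) via the disjunct ¬(Q ∨ P).

Yes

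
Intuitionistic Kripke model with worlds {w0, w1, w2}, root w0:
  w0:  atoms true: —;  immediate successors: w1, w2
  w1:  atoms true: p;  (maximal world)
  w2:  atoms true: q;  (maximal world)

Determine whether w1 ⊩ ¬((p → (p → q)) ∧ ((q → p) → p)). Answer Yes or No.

w1 ⊩ ¬((p → (p → q)) ∧ ((q → p) → p)): no world accessible from w1 forces (p → (p → q)) ∧ ((q → p) → p).

Yes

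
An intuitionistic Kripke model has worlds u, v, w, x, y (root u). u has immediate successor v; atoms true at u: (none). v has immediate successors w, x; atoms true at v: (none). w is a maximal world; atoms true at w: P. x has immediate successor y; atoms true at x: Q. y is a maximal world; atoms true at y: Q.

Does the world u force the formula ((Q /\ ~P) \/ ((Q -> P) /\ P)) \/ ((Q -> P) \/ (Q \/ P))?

No

u ||-/- ((Q /\ ~P) \/ ((Q -> P) /\ P)) \/ ((Q -> P) \/ (Q \/ P)): neither disjunct is forced at u.
u ||-/- (Q /\ ~P) \/ ((Q -> P) /\ P): neither disjunct is forced at u.
u ||-/- Q /\ ~P since u fails Q.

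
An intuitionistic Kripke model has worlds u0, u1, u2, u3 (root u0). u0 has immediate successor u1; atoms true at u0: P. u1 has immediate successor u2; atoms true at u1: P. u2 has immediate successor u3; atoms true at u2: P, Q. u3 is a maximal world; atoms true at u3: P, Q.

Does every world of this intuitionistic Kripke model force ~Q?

No

Not every world: u0 ||-/- ~Q.
u0 ||-/- ~Q since u2 is accessible from u0 and u2 ||- Q.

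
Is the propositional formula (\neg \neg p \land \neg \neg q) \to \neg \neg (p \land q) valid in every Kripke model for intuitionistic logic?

Yes

This is the distribution of double negation over conjunction, which is intuitionistically derivable.
Assume \neg \neg p, \neg \neg q, and \neg (p \land q). From p we'd get \neg q (since p \land q is refuted), contradicting \neg \neg q; so \neg p, contradicting \neg \neg p.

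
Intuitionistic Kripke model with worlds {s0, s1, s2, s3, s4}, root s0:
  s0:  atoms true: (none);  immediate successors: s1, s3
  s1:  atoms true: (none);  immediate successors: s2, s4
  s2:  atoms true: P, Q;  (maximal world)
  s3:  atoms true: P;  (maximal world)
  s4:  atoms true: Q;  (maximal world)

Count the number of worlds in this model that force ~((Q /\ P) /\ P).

2

s0: does not force it — s0 ||-/- ~((Q /\ P) /\ P) since s2 is accessible from s0 and s2 ||- (Q /\ P) /\ P.
s1: does not force it — s1 ||-/- ~((Q /\ P) /\ P) since s2 is accessible from s1 and s2 ||- (Q /\ P) /\ P.
s2: does not force it.
s3: forces it.
s4: forces it.
Worlds forcing the formula: {s3, s4}.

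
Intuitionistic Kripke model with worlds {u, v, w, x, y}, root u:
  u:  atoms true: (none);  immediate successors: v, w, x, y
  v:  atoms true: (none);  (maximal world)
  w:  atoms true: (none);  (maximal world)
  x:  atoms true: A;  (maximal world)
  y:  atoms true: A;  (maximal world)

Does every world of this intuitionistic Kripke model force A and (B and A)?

No

Not every world: u does not force A and (B and A).
u does not force A and (B and A) since u fails A.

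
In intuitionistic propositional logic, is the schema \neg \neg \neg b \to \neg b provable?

This is triple-negation reduction, which is intuitionistically derivable.
Assume \neg \neg \neg b and suppose b. Then \neg \neg b (double-negation introduction), contradicting \neg \neg \neg b. So \neg b.

Yes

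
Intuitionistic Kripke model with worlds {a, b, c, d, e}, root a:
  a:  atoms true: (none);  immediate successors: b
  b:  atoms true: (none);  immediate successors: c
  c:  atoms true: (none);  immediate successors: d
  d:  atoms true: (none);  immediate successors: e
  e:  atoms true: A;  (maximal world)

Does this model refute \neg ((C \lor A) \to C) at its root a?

a \Vdash \neg ((C \lor A) \to C): no world accessible from a forces (C \lor A) \to C.
So the root a forces \neg ((C \lor A) \to C); the model is not a countermodel.

No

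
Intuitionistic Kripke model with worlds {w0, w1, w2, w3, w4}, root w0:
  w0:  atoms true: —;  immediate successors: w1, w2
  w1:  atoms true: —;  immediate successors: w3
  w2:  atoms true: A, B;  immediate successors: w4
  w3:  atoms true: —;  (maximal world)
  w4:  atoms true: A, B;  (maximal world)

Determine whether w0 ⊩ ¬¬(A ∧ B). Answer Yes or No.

No

w0 ⊮ ¬¬(A ∧ B) since w1 is accessible from w0 and w1 ⊩ ¬(A ∧ B).
w1 ⊩ ¬(A ∧ B): no world accessible from w1 forces A ∧ B.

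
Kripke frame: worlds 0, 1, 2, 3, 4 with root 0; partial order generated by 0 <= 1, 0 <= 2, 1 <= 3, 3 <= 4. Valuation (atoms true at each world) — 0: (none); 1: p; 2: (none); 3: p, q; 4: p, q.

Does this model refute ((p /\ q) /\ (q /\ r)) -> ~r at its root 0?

0 ||- ((p /\ q) /\ (q /\ r)) -> ~r vacuously: no world accessible from 0 forces the antecedent (p /\ q) /\ (q /\ r).
So the root 0 forces ((p /\ q) /\ (q /\ r)) -> ~r; the model is not a countermodel.

No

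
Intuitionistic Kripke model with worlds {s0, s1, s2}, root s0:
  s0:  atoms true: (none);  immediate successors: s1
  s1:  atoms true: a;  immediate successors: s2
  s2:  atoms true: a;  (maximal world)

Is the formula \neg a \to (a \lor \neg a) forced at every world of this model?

s0 \Vdash \neg a \to (a \lor \neg a) vacuously: no world accessible from s0 forces the antecedent \neg a.
Since the root s0 forces \neg a \to (a \lor \neg a) and forcing is persistent (monotone upward), every world forces it.

Yes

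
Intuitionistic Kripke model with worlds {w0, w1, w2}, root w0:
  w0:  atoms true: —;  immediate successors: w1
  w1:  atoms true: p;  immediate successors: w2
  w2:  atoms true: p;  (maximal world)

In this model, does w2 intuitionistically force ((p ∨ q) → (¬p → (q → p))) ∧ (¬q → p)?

Yes

w2 ⊩ ((p ∨ q) → (¬p → (q → p))) ∧ (¬q → p) since w2 forces both conjuncts.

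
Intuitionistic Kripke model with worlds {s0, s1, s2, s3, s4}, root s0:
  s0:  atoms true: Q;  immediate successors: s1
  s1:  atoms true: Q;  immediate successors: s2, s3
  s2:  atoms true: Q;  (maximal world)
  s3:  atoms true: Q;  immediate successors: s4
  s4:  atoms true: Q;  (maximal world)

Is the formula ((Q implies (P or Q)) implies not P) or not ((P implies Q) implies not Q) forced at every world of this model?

s0 forces ((Q implies (P or Q)) implies not P) or not ((P implies Q) implies not Q) via the disjunct (Q implies (P or Q)) implies not P.
Since the root s0 forces ((Q implies (P or Q)) implies not P) or not ((P implies Q) implies not Q) and forcing is persistent (monotone upward), every world forces it.

Yes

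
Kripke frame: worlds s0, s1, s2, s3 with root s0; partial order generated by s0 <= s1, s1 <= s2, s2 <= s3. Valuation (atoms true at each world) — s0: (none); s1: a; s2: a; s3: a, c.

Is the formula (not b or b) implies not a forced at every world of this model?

Not every world: s0 does not force (not b or b) implies not a.
s0 does not force (not b or b) implies not a: already at s0 itself, s0 forces not b or b but s0 does not force not a.
s0 does not force not a since s1 is accessible from s0 and s1 forces a.

No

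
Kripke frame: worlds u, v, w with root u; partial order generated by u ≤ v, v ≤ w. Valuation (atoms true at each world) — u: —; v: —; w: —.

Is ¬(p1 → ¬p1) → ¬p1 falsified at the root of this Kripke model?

u ⊩ ¬(p1 → ¬p1) → ¬p1 vacuously: no world accessible from u forces the antecedent ¬(p1 → ¬p1).
So the root u forces ¬(p1 → ¬p1) → ¬p1; the model is not a countermodel.

No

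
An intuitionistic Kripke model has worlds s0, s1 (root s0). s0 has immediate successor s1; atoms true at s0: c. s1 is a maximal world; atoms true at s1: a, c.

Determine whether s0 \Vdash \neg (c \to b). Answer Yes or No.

s0 \Vdash \neg (c \to b): no world accessible from s0 forces c \to b.

Yes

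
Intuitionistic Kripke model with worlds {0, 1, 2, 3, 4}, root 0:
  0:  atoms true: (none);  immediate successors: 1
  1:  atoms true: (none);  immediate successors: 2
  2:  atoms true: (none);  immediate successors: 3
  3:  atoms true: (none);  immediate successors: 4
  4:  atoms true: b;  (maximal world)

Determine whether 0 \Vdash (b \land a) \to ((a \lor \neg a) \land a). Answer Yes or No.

Yes

0 \Vdash (b \land a) \to ((a \lor \neg a) \land a) vacuously: no world accessible from 0 forces the antecedent b \land a.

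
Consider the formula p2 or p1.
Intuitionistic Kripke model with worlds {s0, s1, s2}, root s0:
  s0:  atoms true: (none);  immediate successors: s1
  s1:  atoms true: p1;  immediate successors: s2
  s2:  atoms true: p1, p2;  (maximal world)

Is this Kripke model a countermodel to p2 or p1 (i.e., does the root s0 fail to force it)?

Yes

s0 does not force p2 or p1: neither disjunct is forced at s0.
s0 lacks atom p2, so s0 does not force p2.
So the root s0 does not force p2 or p1; the model is a countermodel.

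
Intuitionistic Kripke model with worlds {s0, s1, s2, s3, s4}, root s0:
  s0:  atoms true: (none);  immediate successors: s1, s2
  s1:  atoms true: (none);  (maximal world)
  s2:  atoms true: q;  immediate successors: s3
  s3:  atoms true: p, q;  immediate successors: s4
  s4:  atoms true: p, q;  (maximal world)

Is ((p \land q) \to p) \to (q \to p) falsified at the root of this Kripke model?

s0 \nVdash ((p \land q) \to p) \to (q \to p): already at s0 itself, s0 \Vdash (p \land q) \to p but s0 \nVdash q \to p.
s0 \nVdash q \to p: at the accessible world s2, s2 \Vdash q but s2 \nVdash p.
s2 lacks atom p, so s2 \nVdash p.
So the root s0 does not force ((p \land q) \to p) \to (q \to p); the model is a countermodel.

Yes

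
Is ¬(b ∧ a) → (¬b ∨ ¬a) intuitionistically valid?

This is the constructively invalid direction of De Morgan's law for conjunction, which is not intuitionistically valid.
A Kripke countermodel: worlds 0, 1, 2; order generated by 0 ≤ 1, 0 ≤ 2; atoms true at each world — 0:{}; 1:{b}; 2:{a}.
0 ⊮ ¬(b ∧ a) → (¬b ∨ ¬a): already at 0 itself, 0 ⊩ ¬(b ∧ a) but 0 ⊮ ¬b ∨ ¬a.
0 ⊮ ¬b ∨ ¬a: neither disjunct is forced at 0.
0 ⊮ ¬b since 1 is accessible from 0 and 1 ⊩ b.
So the root 0 does not force the formula.

No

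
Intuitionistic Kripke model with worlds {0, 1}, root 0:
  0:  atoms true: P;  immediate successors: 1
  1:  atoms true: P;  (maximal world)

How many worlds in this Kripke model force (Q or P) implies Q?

0

0: does not force it — 0 does not force (Q or P) implies Q: already at 0 itself, 0 forces Q or P but 0 does not force Q.
1: does not force it.
Worlds forcing the formula: { }.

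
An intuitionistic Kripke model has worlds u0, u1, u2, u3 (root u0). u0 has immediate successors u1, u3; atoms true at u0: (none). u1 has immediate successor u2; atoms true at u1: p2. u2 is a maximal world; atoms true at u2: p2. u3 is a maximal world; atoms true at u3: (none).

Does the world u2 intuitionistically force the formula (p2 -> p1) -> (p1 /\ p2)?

Yes

u2 ||- (p2 -> p1) -> (p1 /\ p2) vacuously: no world accessible from u2 forces the antecedent p2 -> p1.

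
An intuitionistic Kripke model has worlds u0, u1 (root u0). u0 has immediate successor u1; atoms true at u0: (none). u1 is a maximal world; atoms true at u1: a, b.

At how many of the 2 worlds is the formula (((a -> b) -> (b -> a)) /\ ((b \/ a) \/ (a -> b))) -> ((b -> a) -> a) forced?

u0: does not force it — u0 ||-/- (((a -> b) -> (b -> a)) /\ ((b \/ a) \/ (a -> b))) -> ((b -> a) -> a): already at u0 itself, u0 ||- ((a -> b) -> (b -> a)) /\ ((b \/ a) \/ (a -> b)) but u0 ||-/- (b -> a) -> a.
u1: forces it.
Worlds forcing the formula: {u1}.

1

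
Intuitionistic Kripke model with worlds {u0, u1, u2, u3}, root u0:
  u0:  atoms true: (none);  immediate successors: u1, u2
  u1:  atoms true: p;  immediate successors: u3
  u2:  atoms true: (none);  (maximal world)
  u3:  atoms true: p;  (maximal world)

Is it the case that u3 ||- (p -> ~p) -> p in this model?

Yes

u3 ||- (p -> ~p) -> p vacuously: no world accessible from u3 forces the antecedent p -> ~p.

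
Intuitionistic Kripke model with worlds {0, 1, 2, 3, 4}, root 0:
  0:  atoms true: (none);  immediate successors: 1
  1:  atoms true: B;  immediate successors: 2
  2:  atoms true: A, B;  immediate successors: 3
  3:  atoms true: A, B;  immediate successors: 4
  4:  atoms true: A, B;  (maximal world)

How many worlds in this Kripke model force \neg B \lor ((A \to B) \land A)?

3

0: does not force it — 0 \nVdash \neg B \lor ((A \to B) \land A): neither disjunct is forced at 0.
1: does not force it — 1 \nVdash \neg B \lor ((A \to B) \land A): neither disjunct is forced at 1.
2: forces it.
3: forces it.
4: forces it.
Worlds forcing the formula: {2, 3, 4}.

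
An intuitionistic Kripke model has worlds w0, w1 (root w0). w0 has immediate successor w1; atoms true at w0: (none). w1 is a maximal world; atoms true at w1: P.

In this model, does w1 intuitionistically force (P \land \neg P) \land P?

w1 \nVdash (P \land \neg P) \land P since w1 fails P \land \neg P.

No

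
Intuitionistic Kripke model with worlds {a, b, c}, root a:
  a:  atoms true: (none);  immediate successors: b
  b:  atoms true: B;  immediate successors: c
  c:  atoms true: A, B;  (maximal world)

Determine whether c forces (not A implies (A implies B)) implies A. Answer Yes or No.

c forces (not A implies (A implies B)) implies A: every world accessible from c that forces not A implies (A implies B) (namely c) also forces A.

Yes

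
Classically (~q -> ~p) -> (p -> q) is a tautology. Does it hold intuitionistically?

No

This is the converse of contraposition, which is not intuitionistically valid.
A Kripke countermodel: worlds u, v; order generated by u <= v; atoms true at each world — u:{p}; v:{p,q}.
u ||-/- (~q -> ~p) -> (p -> q): already at u itself, u ||- ~q -> ~p but u ||-/- p -> q.
u ||-/- p -> q: already at u itself, u ||- p but u ||-/- q.
u lacks atom q, so u ||-/- q.
So the root u does not force the formula.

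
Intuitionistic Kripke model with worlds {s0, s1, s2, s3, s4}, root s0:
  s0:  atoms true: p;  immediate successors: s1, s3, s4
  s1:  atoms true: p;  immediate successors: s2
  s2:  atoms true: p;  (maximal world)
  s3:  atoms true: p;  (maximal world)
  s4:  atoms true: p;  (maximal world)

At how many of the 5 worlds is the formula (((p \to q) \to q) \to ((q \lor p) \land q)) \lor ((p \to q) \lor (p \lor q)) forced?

s0: forces it.
s1: forces it.
s2: forces it.
s3: forces it.
s4: forces it.
Worlds forcing the formula: {s0, s1, s2, s3, s4}.

5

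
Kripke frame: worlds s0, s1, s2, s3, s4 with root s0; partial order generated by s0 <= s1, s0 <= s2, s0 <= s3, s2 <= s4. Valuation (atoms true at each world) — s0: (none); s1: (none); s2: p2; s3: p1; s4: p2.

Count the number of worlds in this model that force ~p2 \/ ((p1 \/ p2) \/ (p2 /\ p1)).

s0: does not force it — s0 ||-/- ~p2 \/ ((p1 \/ p2) \/ (p2 /\ p1)): neither disjunct is forced at s0.
s1: forces it.
s2: forces it.
s3: forces it.
s4: forces it.
Worlds forcing the formula: {s1, s2, s3, s4}.

4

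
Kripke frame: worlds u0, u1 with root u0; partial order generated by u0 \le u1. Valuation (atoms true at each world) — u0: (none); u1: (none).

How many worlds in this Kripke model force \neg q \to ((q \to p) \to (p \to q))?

u0: forces it.
u1: forces it.
Worlds forcing the formula: {u0, u1}.

2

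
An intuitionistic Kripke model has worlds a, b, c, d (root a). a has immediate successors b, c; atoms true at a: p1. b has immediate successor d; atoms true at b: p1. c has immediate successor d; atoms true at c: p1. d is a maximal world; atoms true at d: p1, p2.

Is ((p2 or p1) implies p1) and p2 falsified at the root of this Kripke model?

a does not force ((p2 or p1) implies p1) and p2 since a fails p2.
So the root a does not force ((p2 or p1) implies p1) and p2; the model is a countermodel.

Yes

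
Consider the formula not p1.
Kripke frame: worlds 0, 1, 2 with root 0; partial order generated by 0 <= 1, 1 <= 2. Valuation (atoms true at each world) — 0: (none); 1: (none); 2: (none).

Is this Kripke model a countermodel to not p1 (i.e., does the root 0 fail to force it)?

0 forces not p1: no world accessible from 0 forces p1.
So the root 0 forces not p1; the model is not a countermodel.

No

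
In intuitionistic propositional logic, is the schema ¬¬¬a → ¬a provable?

Yes

This is triple-negation reduction, which is intuitionistically derivable.
Assume ¬¬¬a and suppose a. Then ¬¬a (double-negation introduction), contradicting ¬¬¬a. So ¬a.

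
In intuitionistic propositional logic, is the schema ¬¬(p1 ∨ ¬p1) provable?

Yes

This is the double negation of excluded middle, which is intuitionistically derivable.
Assuming ¬(p1 ∨ ¬p1): from p1 we'd get p1 ∨ ¬p1, so ¬p1; but then p1 ∨ ¬p1 again — contradiction. Hence ¬¬(p1 ∨ ¬p1).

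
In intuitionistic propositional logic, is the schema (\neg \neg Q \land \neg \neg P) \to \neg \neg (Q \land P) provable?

This is the distribution of double negation over conjunction, which is intuitionistically derivable.
Assume \neg \neg Q, \neg \neg P, and \neg (Q \land P). From Q we'd get \neg P (since Q \land P is refuted), contradicting \neg \neg P; so \neg Q, contradicting \neg \neg Q.

Yes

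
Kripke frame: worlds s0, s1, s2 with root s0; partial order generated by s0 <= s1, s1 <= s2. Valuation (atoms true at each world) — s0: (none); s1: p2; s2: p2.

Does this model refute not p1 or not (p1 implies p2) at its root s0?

s0 forces not p1 or not (p1 implies p2) via the disjunct not p1.
So the root s0 forces not p1 or not (p1 implies p2); the model is not a countermodel.

No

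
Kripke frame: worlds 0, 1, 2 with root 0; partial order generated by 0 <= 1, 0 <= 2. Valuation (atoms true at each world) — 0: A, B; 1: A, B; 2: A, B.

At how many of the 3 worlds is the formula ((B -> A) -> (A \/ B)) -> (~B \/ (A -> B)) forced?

3

0: forces it.
1: forces it.
2: forces it.
Worlds forcing the formula: {0, 1, 2}.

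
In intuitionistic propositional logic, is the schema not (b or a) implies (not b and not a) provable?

This is a constructively valid De Morgan direction (negated disjunction to conjunction of negations), which is intuitionistically derivable.
From not (b or a): if b held then b or a would, contradiction — so not b; similarly not a.

Yes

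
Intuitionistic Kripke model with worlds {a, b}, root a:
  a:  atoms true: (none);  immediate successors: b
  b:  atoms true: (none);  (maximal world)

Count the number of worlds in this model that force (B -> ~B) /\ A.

0

a: does not force it — a ||-/- (B -> ~B) /\ A since a fails A.
b: does not force it — b ||-/- (B -> ~B) /\ A since b fails A.
Worlds forcing the formula: { }.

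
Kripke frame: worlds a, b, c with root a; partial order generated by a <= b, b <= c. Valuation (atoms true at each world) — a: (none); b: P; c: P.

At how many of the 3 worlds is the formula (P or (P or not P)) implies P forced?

a: forces it.
b: forces it.
c: forces it.
Worlds forcing the formula: {a, b, c}.

3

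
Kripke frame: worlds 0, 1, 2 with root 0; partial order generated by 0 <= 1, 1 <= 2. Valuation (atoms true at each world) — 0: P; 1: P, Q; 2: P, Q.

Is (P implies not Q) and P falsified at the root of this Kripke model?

0 does not force (P implies not Q) and P since 0 fails P implies not Q.
So the root 0 does not force (P implies not Q) and P; the model is a countermodel.

Yes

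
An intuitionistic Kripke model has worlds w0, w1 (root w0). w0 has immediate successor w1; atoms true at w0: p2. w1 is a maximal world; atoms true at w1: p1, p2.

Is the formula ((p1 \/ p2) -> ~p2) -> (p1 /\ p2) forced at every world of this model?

w0 ||- ((p1 \/ p2) -> ~p2) -> (p1 /\ p2) vacuously: no world accessible from w0 forces the antecedent (p1 \/ p2) -> ~p2.
Since the root w0 forces ((p1 \/ p2) -> ~p2) -> (p1 /\ p2) and forcing is persistent (monotone upward), every world forces it.

Yes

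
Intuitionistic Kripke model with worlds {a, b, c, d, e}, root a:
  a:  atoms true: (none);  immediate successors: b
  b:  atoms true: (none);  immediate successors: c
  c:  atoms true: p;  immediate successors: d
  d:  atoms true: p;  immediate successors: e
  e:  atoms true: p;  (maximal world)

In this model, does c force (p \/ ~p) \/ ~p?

Yes

c ||- (p \/ ~p) \/ ~p via the disjunct p \/ ~p.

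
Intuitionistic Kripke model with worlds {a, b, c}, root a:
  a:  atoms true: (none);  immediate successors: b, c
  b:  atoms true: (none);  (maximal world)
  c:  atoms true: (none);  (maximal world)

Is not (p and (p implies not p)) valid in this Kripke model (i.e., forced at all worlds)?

a forces not (p and (p implies not p)): no world accessible from a forces p and (p implies not p).
Since the root a forces not (p and (p implies not p)) and forcing is persistent (monotone upward), every world forces it.

Yes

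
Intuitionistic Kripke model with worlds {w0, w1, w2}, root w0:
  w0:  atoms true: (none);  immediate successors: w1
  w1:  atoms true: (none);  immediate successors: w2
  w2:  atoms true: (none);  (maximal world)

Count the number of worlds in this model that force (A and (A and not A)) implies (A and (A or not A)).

3

w0: forces it.
w1: forces it.
w2: forces it.
Worlds forcing the formula: {w0, w1, w2}.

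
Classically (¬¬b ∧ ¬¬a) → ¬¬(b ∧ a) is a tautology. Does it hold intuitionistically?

Yes

This is the distribution of double negation over conjunction, which is intuitionistically derivable.
Assume ¬¬b, ¬¬a, and ¬(b ∧ a). From b we'd get ¬a (since b ∧ a is refuted), contradicting ¬¬a; so ¬b, contradicting ¬¬b.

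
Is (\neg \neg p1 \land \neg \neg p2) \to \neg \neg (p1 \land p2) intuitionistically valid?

This is the distribution of double negation over conjunction, which is intuitionistically derivable.
Assume \neg \neg p1, \neg \neg p2, and \neg (p1 \land p2). From p1 we'd get \neg p2 (since p1 \land p2 is refuted), contradicting \neg \neg p2; so \neg p1, contradicting \neg \neg p1.

Yes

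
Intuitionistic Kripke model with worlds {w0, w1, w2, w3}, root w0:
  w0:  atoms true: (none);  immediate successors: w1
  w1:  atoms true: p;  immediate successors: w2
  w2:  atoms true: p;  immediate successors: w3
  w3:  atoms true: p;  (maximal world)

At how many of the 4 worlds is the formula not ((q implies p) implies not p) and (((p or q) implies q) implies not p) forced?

w0: forces it.
w1: forces it.
w2: forces it.
w3: forces it.
Worlds forcing the formula: {w0, w1, w2, w3}.

4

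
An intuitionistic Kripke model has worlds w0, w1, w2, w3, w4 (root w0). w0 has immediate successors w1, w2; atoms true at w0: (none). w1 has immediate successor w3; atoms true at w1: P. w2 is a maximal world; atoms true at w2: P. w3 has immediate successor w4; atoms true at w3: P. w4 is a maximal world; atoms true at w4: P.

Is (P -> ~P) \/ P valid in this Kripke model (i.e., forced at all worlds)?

Not every world: w0 ||-/- (P -> ~P) \/ P.
w0 ||-/- (P -> ~P) \/ P: neither disjunct is forced at w0.
w0 ||-/- P -> ~P: at the accessible world w1, w1 ||- P but w1 ||-/- ~P.

No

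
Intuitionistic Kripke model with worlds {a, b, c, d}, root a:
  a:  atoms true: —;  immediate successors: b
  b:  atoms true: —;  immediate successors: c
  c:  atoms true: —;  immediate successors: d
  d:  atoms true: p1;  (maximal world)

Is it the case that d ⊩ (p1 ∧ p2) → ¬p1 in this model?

d ⊩ (p1 ∧ p2) → ¬p1 vacuously: no world accessible from d forces the antecedent p1 ∧ p2.

Yes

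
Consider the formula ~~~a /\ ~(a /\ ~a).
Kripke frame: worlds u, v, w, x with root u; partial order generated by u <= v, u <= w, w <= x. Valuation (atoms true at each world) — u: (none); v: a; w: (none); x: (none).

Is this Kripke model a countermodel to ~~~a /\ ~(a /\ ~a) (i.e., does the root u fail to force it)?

Yes

u ||-/- ~~~a /\ ~(a /\ ~a) since u fails ~~~a.
So the root u does not force ~~~a /\ ~(a /\ ~a); the model is a countermodel.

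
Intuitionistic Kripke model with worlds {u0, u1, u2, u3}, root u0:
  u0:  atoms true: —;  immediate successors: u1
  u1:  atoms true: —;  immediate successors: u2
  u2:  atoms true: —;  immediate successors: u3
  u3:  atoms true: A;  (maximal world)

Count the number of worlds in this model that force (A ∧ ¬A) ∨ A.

u0: does not force it — u0 ⊮ (A ∧ ¬A) ∨ A: neither disjunct is forced at u0.
u1: does not force it.
u2: does not force it.
u3: forces it.
Worlds forcing the formula: {u3}.

1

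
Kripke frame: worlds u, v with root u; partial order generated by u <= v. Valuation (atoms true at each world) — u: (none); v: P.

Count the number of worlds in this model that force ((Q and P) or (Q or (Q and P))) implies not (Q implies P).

u: forces it.
v: forces it.
Worlds forcing the formula: {u, v}.

2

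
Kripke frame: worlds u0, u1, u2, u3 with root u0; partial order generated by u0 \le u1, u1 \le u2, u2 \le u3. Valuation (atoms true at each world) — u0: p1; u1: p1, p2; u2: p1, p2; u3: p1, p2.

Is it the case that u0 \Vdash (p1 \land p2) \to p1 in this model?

u0 \Vdash (p1 \land p2) \to p1: every world accessible from u0 that forces p1 \land p2 (namely u1, u2, u3) also forces p1.

Yes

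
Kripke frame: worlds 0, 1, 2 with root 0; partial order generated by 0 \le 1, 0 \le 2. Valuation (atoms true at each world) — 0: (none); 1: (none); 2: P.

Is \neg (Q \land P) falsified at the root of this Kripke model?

0 \Vdash \neg (Q \land P): no world accessible from 0 forces Q \land P.
So the root 0 forces \neg (Q \land P); the model is not a countermodel.

No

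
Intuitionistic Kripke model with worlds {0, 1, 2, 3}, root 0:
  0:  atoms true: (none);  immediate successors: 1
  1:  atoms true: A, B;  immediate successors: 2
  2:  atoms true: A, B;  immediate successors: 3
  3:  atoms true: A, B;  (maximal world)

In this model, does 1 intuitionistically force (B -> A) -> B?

Yes

1 ||- (B -> A) -> B: every world accessible from 1 that forces B -> A (namely 1, 2, 3) also forces B.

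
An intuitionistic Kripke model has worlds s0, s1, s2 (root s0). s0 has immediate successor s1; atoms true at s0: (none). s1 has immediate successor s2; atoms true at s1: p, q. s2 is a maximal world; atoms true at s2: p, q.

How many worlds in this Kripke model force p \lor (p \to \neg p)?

s0: does not force it — s0 \nVdash p \lor (p \to \neg p): neither disjunct is forced at s0.
s1: forces it.
s2: forces it.
Worlds forcing the formula: {s1, s2}.

2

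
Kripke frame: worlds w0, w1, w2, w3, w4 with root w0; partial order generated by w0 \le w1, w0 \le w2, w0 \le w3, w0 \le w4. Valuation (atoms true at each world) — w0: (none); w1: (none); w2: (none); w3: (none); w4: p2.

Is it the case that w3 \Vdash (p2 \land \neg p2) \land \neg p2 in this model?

w3 \nVdash (p2 \land \neg p2) \land \neg p2 since w3 fails p2 \land \neg p2.

No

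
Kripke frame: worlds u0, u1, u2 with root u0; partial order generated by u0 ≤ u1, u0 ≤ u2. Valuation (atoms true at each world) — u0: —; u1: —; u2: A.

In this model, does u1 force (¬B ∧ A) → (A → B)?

u1 ⊩ (¬B ∧ A) → (A → B) vacuously: no world accessible from u1 forces the antecedent ¬B ∧ A.

Yes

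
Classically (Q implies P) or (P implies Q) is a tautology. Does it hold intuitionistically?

No

This is the Gödel–Dummett linearity axiom, which is not intuitionistically valid.
A Kripke countermodel: worlds s0, s1, s2; order generated by s0 <= s1, s0 <= s2; atoms true at each world — s0:{}; s1:{Q}; s2:{P}.
s0 does not force (Q implies P) or (P implies Q): neither disjunct is forced at s0.
s0 does not force Q implies P: at the accessible world s1, s1 forces Q but s1 does not force P.
s1 lacks atom P, so s1 does not force P.
So the root s0 does not force the formula.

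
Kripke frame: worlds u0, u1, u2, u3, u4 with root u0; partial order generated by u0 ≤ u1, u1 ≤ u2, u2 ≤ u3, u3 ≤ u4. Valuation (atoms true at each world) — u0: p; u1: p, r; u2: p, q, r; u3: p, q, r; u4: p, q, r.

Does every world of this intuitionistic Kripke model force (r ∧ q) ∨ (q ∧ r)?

Not every world: u0 ⊮ (r ∧ q) ∨ (q ∧ r).
u0 ⊮ (r ∧ q) ∨ (q ∧ r): neither disjunct is forced at u0.
u0 ⊮ r ∧ q since u0 fails r.

No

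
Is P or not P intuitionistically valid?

No

This is the law of excluded middle, which is not intuitionistically valid.
A Kripke countermodel: worlds a, b; order generated by a <= b; atoms true at each world — a:{}; b:{P}.
a does not force P or not P: neither disjunct is forced at a.
a lacks atom P, so a does not force P.
So the root a does not force the formula.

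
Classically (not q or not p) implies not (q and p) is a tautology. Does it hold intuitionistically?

This is a constructively valid De Morgan direction (disjunction of negations to negated conjunction), which is intuitionistically derivable.
If not q holds at a world then no accessible world forces q, hence none forces q and p; likewise for not p.

Yes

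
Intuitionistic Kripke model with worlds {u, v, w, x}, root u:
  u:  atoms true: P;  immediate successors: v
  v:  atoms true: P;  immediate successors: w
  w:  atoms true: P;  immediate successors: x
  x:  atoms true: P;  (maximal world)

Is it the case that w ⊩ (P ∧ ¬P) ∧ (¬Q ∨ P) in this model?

No

w ⊮ (P ∧ ¬P) ∧ (¬Q ∨ P) since w fails P ∧ ¬P.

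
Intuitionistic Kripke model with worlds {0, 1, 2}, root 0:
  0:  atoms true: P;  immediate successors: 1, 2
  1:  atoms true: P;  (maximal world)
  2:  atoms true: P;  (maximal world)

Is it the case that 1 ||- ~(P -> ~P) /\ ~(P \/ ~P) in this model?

1 ||-/- ~(P -> ~P) /\ ~(P \/ ~P) since 1 fails ~(P \/ ~P).

No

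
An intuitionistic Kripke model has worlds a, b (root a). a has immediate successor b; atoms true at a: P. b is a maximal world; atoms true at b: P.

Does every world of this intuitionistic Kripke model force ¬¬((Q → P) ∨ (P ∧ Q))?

a ⊩ ¬¬((Q → P) ∨ (P ∧ Q)): no world accessible from a forces ¬((Q → P) ∨ (P ∧ Q)).
Since the root a forces ¬¬((Q → P) ∨ (P ∧ Q)) and forcing is persistent (monotone upward), every world forces it.

Yes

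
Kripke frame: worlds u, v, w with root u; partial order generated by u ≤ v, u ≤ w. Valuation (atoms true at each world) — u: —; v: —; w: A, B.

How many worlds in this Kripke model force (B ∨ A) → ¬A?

1

u: does not force it — u ⊮ (B ∨ A) → ¬A: at the accessible world w, w ⊩ B ∨ A but w ⊮ ¬A.
v: forces it.
w: does not force it — w ⊮ (B ∨ A) → ¬A: already at w itself, w ⊩ B ∨ A but w ⊮ ¬A.
Worlds forcing the formula: {v}.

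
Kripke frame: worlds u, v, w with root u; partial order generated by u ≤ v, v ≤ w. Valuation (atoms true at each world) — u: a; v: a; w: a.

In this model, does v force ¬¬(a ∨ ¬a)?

v ⊩ ¬¬(a ∨ ¬a): no world accessible from v forces ¬(a ∨ ¬a).

Yes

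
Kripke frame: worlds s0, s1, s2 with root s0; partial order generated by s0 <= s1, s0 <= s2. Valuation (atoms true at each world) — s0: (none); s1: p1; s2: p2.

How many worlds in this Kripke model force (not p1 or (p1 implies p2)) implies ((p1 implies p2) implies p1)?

s0: does not force it — s0 does not force (not p1 or (p1 implies p2)) implies ((p1 implies p2) implies p1): at the accessible world s2, s2 forces not p1 or (p1 implies p2) but s2 does not force (p1 implies p2) implies p1.
s1: forces it.
s2: does not force it — s2 does not force (not p1 or (p1 implies p2)) implies ((p1 implies p2) implies p1): already at s2 itself, s2 forces not p1 or (p1 implies p2) but s2 does not force (p1 implies p2) implies p1.
Worlds forcing the formula: {s1}.

1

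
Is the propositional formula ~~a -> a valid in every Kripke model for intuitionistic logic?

No

This is double-negation elimination, which is not intuitionistically valid.
A Kripke countermodel: worlds w0, w1; order generated by w0 <= w1; atoms true at each world — w0:{}; w1:{a}.
w0 ||-/- ~~a -> a: already at w0 itself, w0 ||- ~~a but w0 ||-/- a.
w0 lacks atom a, so w0 ||-/- a.
So the root w0 does not force the formula.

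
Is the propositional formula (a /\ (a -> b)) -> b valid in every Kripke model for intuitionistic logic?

This is modus ponens in implicational form, which is intuitionistically derivable.
If a world forces a and a -> b, then applying the implication at that world (which is accessible from itself) gives b.

Yes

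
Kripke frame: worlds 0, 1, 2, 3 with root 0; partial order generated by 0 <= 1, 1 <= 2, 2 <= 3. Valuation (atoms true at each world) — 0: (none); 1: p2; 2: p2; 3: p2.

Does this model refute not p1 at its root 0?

No

0 forces not p1: no world accessible from 0 forces p1.
So the root 0 forces not p1; the model is not a countermodel.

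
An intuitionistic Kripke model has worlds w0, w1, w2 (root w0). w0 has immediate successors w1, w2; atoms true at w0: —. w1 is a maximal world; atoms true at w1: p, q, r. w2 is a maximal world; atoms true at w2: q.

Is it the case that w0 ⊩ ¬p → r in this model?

No

w0 ⊮ ¬p → r: at the accessible world w2, w2 ⊩ ¬p but w2 ⊮ r.
w2 lacks atom r, so w2 ⊮ r.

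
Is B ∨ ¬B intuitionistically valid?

No

This is the law of excluded middle, which is not intuitionistically valid.
A Kripke countermodel: worlds s0, s1; order generated by s0 ≤ s1; atoms true at each world — s0:{}; s1:{B}.
s0 ⊮ B ∨ ¬B: neither disjunct is forced at s0.
s0 lacks atom B, so s0 ⊮ B.
So the root s0 does not force the formula.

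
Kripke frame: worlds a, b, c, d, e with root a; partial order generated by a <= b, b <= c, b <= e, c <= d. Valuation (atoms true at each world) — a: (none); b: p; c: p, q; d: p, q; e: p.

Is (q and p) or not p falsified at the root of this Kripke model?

a does not force (q and p) or not p: neither disjunct is forced at a.
a does not force q and p since a fails q.
So the root a does not force (q and p) or not p; the model is a countermodel.

Yes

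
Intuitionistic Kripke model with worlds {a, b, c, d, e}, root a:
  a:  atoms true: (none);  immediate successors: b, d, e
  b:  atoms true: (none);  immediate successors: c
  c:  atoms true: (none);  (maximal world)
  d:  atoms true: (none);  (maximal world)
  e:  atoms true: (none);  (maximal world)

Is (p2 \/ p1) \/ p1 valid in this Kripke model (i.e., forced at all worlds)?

Not every world: a ||-/- (p2 \/ p1) \/ p1.
a ||-/- (p2 \/ p1) \/ p1: neither disjunct is forced at a.
a ||-/- p2 \/ p1: neither disjunct is forced at a.
a lacks atom p2, so a ||-/- p2.

No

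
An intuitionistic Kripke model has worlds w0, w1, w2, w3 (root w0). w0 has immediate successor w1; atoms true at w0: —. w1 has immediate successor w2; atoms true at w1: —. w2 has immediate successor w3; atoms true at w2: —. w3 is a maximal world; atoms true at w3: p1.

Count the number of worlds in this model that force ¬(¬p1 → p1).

0

w0: does not force it — w0 ⊮ ¬(¬p1 → p1) since w0 is accessible from w0 and w0 ⊩ ¬p1 → p1.
w1: does not force it.
w2: does not force it.
w3: does not force it.
Worlds forcing the formula: { }.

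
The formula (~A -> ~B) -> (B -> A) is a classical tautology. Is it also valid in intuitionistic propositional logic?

No

This is the converse of contraposition, which is not intuitionistically valid.
A Kripke countermodel: worlds u, v; order generated by u <= v; atoms true at each world — u:{B}; v:{A,B}.
u ||-/- (~A -> ~B) -> (B -> A): already at u itself, u ||- ~A -> ~B but u ||-/- B -> A.
u ||-/- B -> A: already at u itself, u ||- B but u ||-/- A.
u lacks atom A, so u ||-/- A.
So the root u does not force the formula.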